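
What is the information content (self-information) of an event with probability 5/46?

Information content I(x) = -log₂(p(x))
I = -log₂(5/46) = -log₂(0.1087)
I = 3.2016 bits


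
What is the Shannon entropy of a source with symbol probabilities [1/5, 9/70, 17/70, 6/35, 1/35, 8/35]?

H(X) = -Σ p(x) log₂ p(x)
  -1/5 × log₂(1/5) = 0.4644
  -9/70 × log₂(9/70) = 0.3805
  -17/70 × log₂(17/70) = 0.4959
  -6/35 × log₂(6/35) = 0.4362
  -1/35 × log₂(1/35) = 0.1466
  -8/35 × log₂(8/35) = 0.4867
H(X) = 2.4102 bits


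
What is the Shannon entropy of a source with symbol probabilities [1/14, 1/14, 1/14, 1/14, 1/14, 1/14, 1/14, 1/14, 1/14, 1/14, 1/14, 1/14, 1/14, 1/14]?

H(X) = -Σ p(x) log₂ p(x)
  -1/14 × log₂(1/14) = 0.2720
  -1/14 × log₂(1/14) = 0.2720
  -1/14 × log₂(1/14) = 0.2720
  -1/14 × log₂(1/14) = 0.2720
  -1/14 × log₂(1/14) = 0.2720
  -1/14 × log₂(1/14) = 0.2720
  -1/14 × log₂(1/14) = 0.2720
  -1/14 × log₂(1/14) = 0.2720
  -1/14 × log₂(1/14) = 0.2720
  -1/14 × log₂(1/14) = 0.2720
  -1/14 × log₂(1/14) = 0.2720
  -1/14 × log₂(1/14) = 0.2720
  -1/14 × log₂(1/14) = 0.2720
  -1/14 × log₂(1/14) = 0.2720
H(X) = 3.8074 bits


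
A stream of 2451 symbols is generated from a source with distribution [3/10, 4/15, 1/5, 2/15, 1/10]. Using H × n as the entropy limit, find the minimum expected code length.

Entropy H = 2.2138 bits/symbol
Minimum bits = H × n = 2.2138 × 2451
= 5425.92 bits


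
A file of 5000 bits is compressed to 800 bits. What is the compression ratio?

Compression ratio = Original / Compressed
= 5000 / 800 = 6.25:1


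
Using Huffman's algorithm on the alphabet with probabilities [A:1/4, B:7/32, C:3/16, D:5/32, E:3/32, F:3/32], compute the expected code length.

Huffman tree construction:
Combine smallest probabilities repeatedly
Resulting codes:
  A: 10 (length 2)
  B: 01 (length 2)
  C: 111 (length 3)
  D: 110 (length 3)
  E: 000 (length 3)
  F: 001 (length 3)
Average length = Σ p(s) × length(s) = 2.5312 bits


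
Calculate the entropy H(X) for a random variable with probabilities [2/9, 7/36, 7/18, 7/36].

H(X) = -Σ p(x) log₂ p(x)
  -2/9 × log₂(2/9) = 0.4822
  -7/36 × log₂(7/36) = 0.4594
  -7/18 × log₂(7/18) = 0.5299
  -7/36 × log₂(7/36) = 0.4594
H(X) = 1.9309 bits


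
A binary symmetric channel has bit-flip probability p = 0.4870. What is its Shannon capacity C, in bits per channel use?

For BSC with error probability p:
C = 1 - H(p) where H(p) is binary entropy
H(0.4870) = -0.4870 × log₂(0.4870) - 0.5130 × log₂(0.5130)
H(p) = 0.9995
C = 1 - 0.9995 = 0.0005 bits/use


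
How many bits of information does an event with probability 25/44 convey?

Information content I(x) = -log₂(p(x))
I = -log₂(25/44) = -log₂(0.5682)
I = 0.8156 bits


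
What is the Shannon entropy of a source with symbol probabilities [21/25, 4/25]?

H(X) = -Σ p(x) log₂ p(x)
  -21/25 × log₂(21/25) = 0.2113
  -4/25 × log₂(4/25) = 0.4230
H(X) = 0.6343 bits


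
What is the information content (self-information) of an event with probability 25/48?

Information content I(x) = -log₂(p(x))
I = -log₂(25/48) = -log₂(0.5208)
I = 0.9411 bits


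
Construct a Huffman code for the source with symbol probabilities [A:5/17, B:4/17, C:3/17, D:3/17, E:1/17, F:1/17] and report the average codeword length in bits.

Huffman tree construction:
Combine smallest probabilities repeatedly
Resulting codes:
  A: 10 (length 2)
  B: 01 (length 2)
  C: 111 (length 3)
  D: 00 (length 2)
  E: 1100 (length 4)
  F: 1101 (length 4)
Average length = Σ p(s) × length(s) = 2.4118 bits


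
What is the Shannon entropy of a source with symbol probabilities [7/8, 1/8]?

H(X) = -Σ p(x) log₂ p(x)
  -7/8 × log₂(7/8) = 0.1686
  -1/8 × log₂(1/8) = 0.3750
H(X) = 0.5436 bits


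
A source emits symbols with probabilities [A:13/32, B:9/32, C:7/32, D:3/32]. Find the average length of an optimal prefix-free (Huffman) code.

Huffman tree construction:
Combine smallest probabilities repeatedly
Resulting codes:
  A: 0 (length 1)
  B: 10 (length 2)
  C: 111 (length 3)
  D: 110 (length 3)
Average length = Σ p(s) × length(s) = 1.9062 bits


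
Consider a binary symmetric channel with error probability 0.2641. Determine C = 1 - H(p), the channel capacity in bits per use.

For BSC with error probability p:
C = 1 - H(p) where H(p) is binary entropy
H(0.2641) = -0.2641 × log₂(0.2641) - 0.7359 × log₂(0.7359)
H(p) = 0.8329
C = 1 - 0.8329 = 0.1671 bits/use


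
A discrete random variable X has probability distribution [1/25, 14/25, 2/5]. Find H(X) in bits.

H(X) = -Σ p(x) log₂ p(x)
  -1/25 × log₂(1/25) = 0.1858
  -14/25 × log₂(14/25) = 0.4684
  -2/5 × log₂(2/5) = 0.5288
H(X) = 1.1830 bits


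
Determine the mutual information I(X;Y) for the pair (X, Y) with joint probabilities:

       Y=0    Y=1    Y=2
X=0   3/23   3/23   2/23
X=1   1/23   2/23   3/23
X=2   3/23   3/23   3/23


H(X) = 1.5653, H(Y) = 1.5822, H(X,Y) = 3.1092
I(X;Y) = H(X) + H(Y) - H(X,Y) = 0.0383 bits


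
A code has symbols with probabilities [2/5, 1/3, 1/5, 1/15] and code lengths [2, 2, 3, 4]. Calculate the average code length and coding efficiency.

Average length L = Σ p_i × l_i = 2.3333 bits
Entropy H = 1.7819 bits
Efficiency η = H/L × 100% = 76.37%


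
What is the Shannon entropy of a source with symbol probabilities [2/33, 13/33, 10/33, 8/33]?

H(X) = -Σ p(x) log₂ p(x)
  -2/33 × log₂(2/33) = 0.2451
  -13/33 × log₂(13/33) = 0.5294
  -10/33 × log₂(10/33) = 0.5220
  -8/33 × log₂(8/33) = 0.4956
H(X) = 1.7921 bits


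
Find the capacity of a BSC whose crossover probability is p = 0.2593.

For BSC with error probability p:
C = 1 - H(p) where H(p) is binary entropy
H(0.2593) = -0.2593 × log₂(0.2593) - 0.7407 × log₂(0.7407)
H(p) = 0.8257
C = 1 - 0.8257 = 0.1743 bits/use


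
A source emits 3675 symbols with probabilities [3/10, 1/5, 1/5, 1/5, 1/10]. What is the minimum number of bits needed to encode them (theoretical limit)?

Entropy H = 2.2464 bits/symbol
Minimum bits = H × n = 2.2464 × 3675
= 8255.66 bits


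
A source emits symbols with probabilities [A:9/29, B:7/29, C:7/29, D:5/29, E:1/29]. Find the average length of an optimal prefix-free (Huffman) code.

Huffman tree construction:
Combine smallest probabilities repeatedly
Resulting codes:
  A: 11 (length 2)
  B: 01 (length 2)
  C: 10 (length 2)
  D: 001 (length 3)
  E: 000 (length 3)
Average length = Σ p(s) × length(s) = 2.2069 bits


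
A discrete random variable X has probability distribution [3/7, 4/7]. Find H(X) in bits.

H(X) = -Σ p(x) log₂ p(x)
  -3/7 × log₂(3/7) = 0.5239
  -4/7 × log₂(4/7) = 0.4613
H(X) = 0.9852 bits


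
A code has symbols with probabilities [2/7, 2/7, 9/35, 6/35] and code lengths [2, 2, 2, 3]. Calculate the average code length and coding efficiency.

Average length L = Σ p_i × l_i = 2.1714 bits
Entropy H = 1.9728 bits
Efficiency η = H/L × 100% = 90.85%


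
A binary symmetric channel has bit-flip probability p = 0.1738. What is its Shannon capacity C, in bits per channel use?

For BSC with error probability p:
C = 1 - H(p) where H(p) is binary entropy
H(0.1738) = -0.1738 × log₂(0.1738) - 0.8262 × log₂(0.8262)
H(p) = 0.6663
C = 1 - 0.6663 = 0.3337 bits/use


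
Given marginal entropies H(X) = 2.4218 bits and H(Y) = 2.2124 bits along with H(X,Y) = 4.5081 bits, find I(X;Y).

I(X;Y) = H(X) + H(Y) - H(X,Y)
I(X;Y) = 2.4218 + 2.2124 - 4.5081 = 0.1261 bits


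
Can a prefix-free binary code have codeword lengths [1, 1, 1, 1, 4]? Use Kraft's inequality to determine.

Kraft inequality: Σ 2^(-l_i) ≤ 1 for prefix-free code
Calculating: 2^(-1) + 2^(-1) + 2^(-1) + 2^(-1) + 2^(-4)
= 0.5 + 0.5 + 0.5 + 0.5 + 0.0625
= 2.0625
Since 2.0625 > 1, prefix-free code does not exist


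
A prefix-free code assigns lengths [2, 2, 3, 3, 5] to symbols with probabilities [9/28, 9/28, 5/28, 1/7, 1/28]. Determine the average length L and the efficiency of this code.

Average length L = Σ p_i × l_i = 2.4286 bits
Entropy H = 2.0692 bits
Efficiency η = H/L × 100% = 85.20%


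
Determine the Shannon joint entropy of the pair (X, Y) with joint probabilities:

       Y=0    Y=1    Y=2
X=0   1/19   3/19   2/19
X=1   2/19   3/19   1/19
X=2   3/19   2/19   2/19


H(X,Y) = -Σ p(x,y) log₂ p(x,y)
  p(0,0)=1/19: -0.0526 × log₂(0.0526) = 0.2236
  p(0,1)=3/19: -0.1579 × log₂(0.1579) = 0.4205
  p(0,2)=2/19: -0.1053 × log₂(0.1053) = 0.3419
  p(1,0)=2/19: -0.1053 × log₂(0.1053) = 0.3419
  p(1,1)=3/19: -0.1579 × log₂(0.1579) = 0.4205
  p(1,2)=1/19: -0.0526 × log₂(0.0526) = 0.2236
  p(2,0)=3/19: -0.1579 × log₂(0.1579) = 0.4205
  p(2,1)=2/19: -0.1053 × log₂(0.1053) = 0.3419
  p(2,2)=2/19: -0.1053 × log₂(0.1053) = 0.3419
H(X,Y) = 3.0761 bits


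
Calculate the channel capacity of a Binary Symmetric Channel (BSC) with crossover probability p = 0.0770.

For BSC with error probability p:
C = 1 - H(p) where H(p) is binary entropy
H(0.0770) = -0.0770 × log₂(0.0770) - 0.9230 × log₂(0.9230)
H(p) = 0.3915
C = 1 - 0.3915 = 0.6085 bits/use


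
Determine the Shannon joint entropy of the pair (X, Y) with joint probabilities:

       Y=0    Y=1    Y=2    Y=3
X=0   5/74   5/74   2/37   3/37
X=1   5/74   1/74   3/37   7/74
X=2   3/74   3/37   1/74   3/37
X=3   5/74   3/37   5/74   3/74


H(X,Y) = -Σ p(x,y) log₂ p(x,y)
  p(0,0)=5/74: -0.0676 × log₂(0.0676) = 0.2627
  p(0,1)=5/74: -0.0676 × log₂(0.0676) = 0.2627
  p(0,2)=2/37: -0.0541 × log₂(0.0541) = 0.2275
  p(0,3)=3/37: -0.0811 × log₂(0.0811) = 0.2939
  p(1,0)=5/74: -0.0676 × log₂(0.0676) = 0.2627
  p(1,1)=1/74: -0.0135 × log₂(0.0135) = 0.0839
  p(1,2)=3/37: -0.0811 × log₂(0.0811) = 0.2939
  p(1,3)=7/74: -0.0946 × log₂(0.0946) = 0.3218
  p(2,0)=3/74: -0.0405 × log₂(0.0405) = 0.1875
  p(2,1)=3/37: -0.0811 × log₂(0.0811) = 0.2939
  p(2,2)=1/74: -0.0135 × log₂(0.0135) = 0.0839
  p(2,3)=3/37: -0.0811 × log₂(0.0811) = 0.2939
  p(3,0)=5/74: -0.0676 × log₂(0.0676) = 0.2627
  p(3,1)=3/37: -0.0811 × log₂(0.0811) = 0.2939
  p(3,2)=5/74: -0.0676 × log₂(0.0676) = 0.2627
  p(3,3)=3/74: -0.0405 × log₂(0.0405) = 0.1875
H(X,Y) = 3.8749 bits


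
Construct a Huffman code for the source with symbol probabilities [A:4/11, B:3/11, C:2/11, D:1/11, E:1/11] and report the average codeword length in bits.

Huffman tree construction:
Combine smallest probabilities repeatedly
Resulting codes:
  A: 11 (length 2)
  B: 10 (length 2)
  C: 00 (length 2)
  D: 010 (length 3)
  E: 011 (length 3)
Average length = Σ p(s) × length(s) = 2.1818 bits


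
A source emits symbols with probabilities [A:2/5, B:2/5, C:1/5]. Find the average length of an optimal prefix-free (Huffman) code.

Huffman tree construction:
Combine smallest probabilities repeatedly
Resulting codes:
  A: 11 (length 2)
  B: 0 (length 1)
  C: 10 (length 2)
Average length = Σ p(s) × length(s) = 1.6000 bits


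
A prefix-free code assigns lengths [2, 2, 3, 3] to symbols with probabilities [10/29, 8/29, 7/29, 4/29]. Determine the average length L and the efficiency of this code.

Average length L = Σ p_i × l_i = 2.3793 bits
Entropy H = 1.9314 bits
Efficiency η = H/L × 100% = 81.17%


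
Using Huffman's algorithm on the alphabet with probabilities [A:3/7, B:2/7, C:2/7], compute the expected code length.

Huffman tree construction:
Combine smallest probabilities repeatedly
Resulting codes:
  A: 0 (length 1)
  B: 10 (length 2)
  C: 11 (length 2)
Average length = Σ p(s) × length(s) = 1.5714 bits


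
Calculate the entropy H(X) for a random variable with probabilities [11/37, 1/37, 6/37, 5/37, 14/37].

H(X) = -Σ p(x) log₂ p(x)
  -11/37 × log₂(11/37) = 0.5203
  -1/37 × log₂(1/37) = 0.1408
  -6/37 × log₂(6/37) = 0.4256
  -5/37 × log₂(5/37) = 0.3902
  -14/37 × log₂(14/37) = 0.5305
H(X) = 2.0074 bits


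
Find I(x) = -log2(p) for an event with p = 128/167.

Information content I(x) = -log₂(p(x))
I = -log₂(128/167) = -log₂(0.7665)
I = 0.3837 bits


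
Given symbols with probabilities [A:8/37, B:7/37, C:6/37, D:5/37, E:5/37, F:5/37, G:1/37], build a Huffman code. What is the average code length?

Huffman tree construction:
Combine smallest probabilities repeatedly
Resulting codes:
  A: 01 (length 2)
  B: 00 (length 2)
  C: 110 (length 3)
  D: 1111 (length 4)
  E: 100 (length 3)
  F: 101 (length 3)
  G: 1110 (length 4)
Average length = Σ p(s) × length(s) = 2.7568 bits


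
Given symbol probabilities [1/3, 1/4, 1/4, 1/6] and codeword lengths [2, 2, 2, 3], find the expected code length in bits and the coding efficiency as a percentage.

Average length L = Σ p_i × l_i = 2.1667 bits
Entropy H = 1.9591 bits
Efficiency η = H/L × 100% = 90.42%


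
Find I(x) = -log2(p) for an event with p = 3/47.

Information content I(x) = -log₂(p(x))
I = -log₂(3/47) = -log₂(0.0638)
I = 3.9696 bits


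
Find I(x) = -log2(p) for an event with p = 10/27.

Information content I(x) = -log₂(p(x))
I = -log₂(10/27) = -log₂(0.3704)
I = 1.4330 bits


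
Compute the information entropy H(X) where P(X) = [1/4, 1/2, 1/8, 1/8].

H(X) = -Σ p(x) log₂ p(x)
  -1/4 × log₂(1/4) = 0.5000
  -1/2 × log₂(1/2) = 0.5000
  -1/8 × log₂(1/8) = 0.3750
  -1/8 × log₂(1/8) = 0.3750
H(X) = 1.7500 bits


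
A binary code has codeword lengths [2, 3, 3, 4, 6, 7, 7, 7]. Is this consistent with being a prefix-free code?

Kraft inequality: Σ 2^(-l_i) ≤ 1 for prefix-free code
Calculating: 2^(-2) + 2^(-3) + 2^(-3) + 2^(-4) + 2^(-6) + 2^(-7) + 2^(-7) + 2^(-7)
= 0.25 + 0.125 + 0.125 + 0.0625 + 0.015625 + 0.0078125 + 0.0078125 + 0.0078125
= 0.6016
Since 0.6016 ≤ 1, prefix-free code exists


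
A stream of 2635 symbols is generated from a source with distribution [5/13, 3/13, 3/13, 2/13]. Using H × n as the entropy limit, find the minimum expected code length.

Entropy H = 1.9220 bits/symbol
Minimum bits = H × n = 1.9220 × 2635
= 5064.53 bits


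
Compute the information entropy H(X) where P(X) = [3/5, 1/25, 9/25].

H(X) = -Σ p(x) log₂ p(x)
  -3/5 × log₂(3/5) = 0.4422
  -1/25 × log₂(1/25) = 0.1858
  -9/25 × log₂(9/25) = 0.5306
H(X) = 1.1585 bits


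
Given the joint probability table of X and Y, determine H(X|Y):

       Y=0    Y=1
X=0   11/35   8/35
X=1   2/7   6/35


H(X|Y) = Σ_y p(y) H(X|Y=y)
  p(Y=0) = 3/5, H(X|Y=0) = 0.9984
  p(Y=1) = 2/5, H(X|Y=1) = 0.9852
H(X|Y) = 0.6000×0.9984 + 0.4000×0.9852 = 0.9931 bits


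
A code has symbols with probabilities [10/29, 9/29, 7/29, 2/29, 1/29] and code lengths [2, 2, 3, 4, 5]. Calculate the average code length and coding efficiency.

Average length L = Σ p_i × l_i = 2.4828 bits
Entropy H = 1.9821 bits
Efficiency η = H/L × 100% = 79.84%


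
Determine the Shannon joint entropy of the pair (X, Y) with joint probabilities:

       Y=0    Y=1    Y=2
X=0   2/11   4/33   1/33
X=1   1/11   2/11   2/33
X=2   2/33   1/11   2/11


H(X,Y) = -Σ p(x,y) log₂ p(x,y)
  p(0,0)=2/11: -0.1818 × log₂(0.1818) = 0.4472
  p(0,1)=4/33: -0.1212 × log₂(0.1212) = 0.3690
  p(0,2)=1/33: -0.0303 × log₂(0.0303) = 0.1529
  p(1,0)=1/11: -0.0909 × log₂(0.0909) = 0.3145
  p(1,1)=2/11: -0.1818 × log₂(0.1818) = 0.4472
  p(1,2)=2/33: -0.0606 × log₂(0.0606) = 0.2451
  p(2,0)=2/33: -0.0606 × log₂(0.0606) = 0.2451
  p(2,1)=1/11: -0.0909 × log₂(0.0909) = 0.3145
  p(2,2)=2/11: -0.1818 × log₂(0.1818) = 0.4472
H(X,Y) = 2.9826 bits


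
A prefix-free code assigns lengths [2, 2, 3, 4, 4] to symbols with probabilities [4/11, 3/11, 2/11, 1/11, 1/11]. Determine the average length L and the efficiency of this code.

Average length L = Σ p_i × l_i = 2.5455 bits
Entropy H = 2.1181 bits
Efficiency η = H/L × 100% = 83.21%


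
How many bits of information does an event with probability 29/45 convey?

Information content I(x) = -log₂(p(x))
I = -log₂(29/45) = -log₂(0.6444)
I = 0.6339 bits


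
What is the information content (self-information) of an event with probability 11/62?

Information content I(x) = -log₂(p(x))
I = -log₂(11/62) = -log₂(0.1774)
I = 2.4948 bits


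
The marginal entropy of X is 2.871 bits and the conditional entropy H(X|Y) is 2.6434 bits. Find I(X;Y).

I(X;Y) = H(X) - H(X|Y)
I(X;Y) = 2.871 - 2.6434 = 0.2276 bits


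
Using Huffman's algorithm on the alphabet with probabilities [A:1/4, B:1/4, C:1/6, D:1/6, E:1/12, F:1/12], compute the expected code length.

Huffman tree construction:
Combine smallest probabilities repeatedly
Resulting codes:
  A: 01 (length 2)
  B: 10 (length 2)
  C: 110 (length 3)
  D: 111 (length 3)
  E: 000 (length 3)
  F: 001 (length 3)
Average length = Σ p(s) × length(s) = 2.5000 bits


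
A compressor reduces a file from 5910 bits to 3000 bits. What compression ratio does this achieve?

Compression ratio = Original / Compressed
= 5910 / 3000 = 1.97:1


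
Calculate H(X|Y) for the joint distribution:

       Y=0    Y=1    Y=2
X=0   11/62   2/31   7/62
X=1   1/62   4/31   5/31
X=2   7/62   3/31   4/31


H(X|Y) = Σ_y p(y) H(X|Y=y)
  p(Y=0) = 19/62, H(X|Y=0) = 1.2108
  p(Y=1) = 9/31, H(X|Y=1) = 1.5305
  p(Y=2) = 25/62, H(X|Y=2) = 1.5690
H(X|Y) = 0.3065×1.2108 + 0.2903×1.5305 + 0.4032×1.5690 = 1.4481 bits


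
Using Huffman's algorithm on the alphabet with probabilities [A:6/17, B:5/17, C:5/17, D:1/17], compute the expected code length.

Huffman tree construction:
Combine smallest probabilities repeatedly
Resulting codes:
  A: 11 (length 2)
  B: 01 (length 2)
  C: 10 (length 2)
  D: 00 (length 2)
Average length = Σ p(s) × length(s) = 2.0000 bits


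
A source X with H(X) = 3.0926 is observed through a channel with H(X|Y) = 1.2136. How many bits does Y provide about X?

I(X;Y) = H(X) - H(X|Y)
I(X;Y) = 3.0926 - 1.2136 = 1.879 bits


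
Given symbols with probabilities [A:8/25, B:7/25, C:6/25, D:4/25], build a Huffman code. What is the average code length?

Huffman tree construction:
Combine smallest probabilities repeatedly
Resulting codes:
  A: 11 (length 2)
  B: 10 (length 2)
  C: 01 (length 2)
  D: 00 (length 2)
Average length = Σ p(s) × length(s) = 2.0000 bits


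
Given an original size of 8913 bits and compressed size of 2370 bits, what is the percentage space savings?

Space savings = (1 - Compressed/Original) × 100%
= (1 - 2370/8913) × 100%
= 73.41%


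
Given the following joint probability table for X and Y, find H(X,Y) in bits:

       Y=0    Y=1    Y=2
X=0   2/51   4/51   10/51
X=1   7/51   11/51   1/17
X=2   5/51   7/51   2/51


H(X,Y) = -Σ p(x,y) log₂ p(x,y)
  p(0,0)=2/51: -0.0392 × log₂(0.0392) = 0.1832
  p(0,1)=4/51: -0.0784 × log₂(0.0784) = 0.2880
  p(0,2)=10/51: -0.1961 × log₂(0.1961) = 0.4609
  p(1,0)=7/51: -0.1373 × log₂(0.1373) = 0.3932
  p(1,1)=11/51: -0.2157 × log₂(0.2157) = 0.4773
  p(1,2)=1/17: -0.0588 × log₂(0.0588) = 0.2404
  p(2,0)=5/51: -0.0980 × log₂(0.0980) = 0.3285
  p(2,1)=7/51: -0.1373 × log₂(0.1373) = 0.3932
  p(2,2)=2/51: -0.0392 × log₂(0.0392) = 0.1832
H(X,Y) = 2.9481 bits


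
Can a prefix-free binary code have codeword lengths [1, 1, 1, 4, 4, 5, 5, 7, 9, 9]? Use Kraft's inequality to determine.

Kraft inequality: Σ 2^(-l_i) ≤ 1 for prefix-free code
Calculating: 2^(-1) + 2^(-1) + 2^(-1) + 2^(-4) + 2^(-4) + 2^(-5) + 2^(-5) + 2^(-7) + 2^(-9) + 2^(-9)
= 0.5 + 0.5 + 0.5 + 0.0625 + 0.0625 + 0.03125 + 0.03125 + 0.0078125 + 0.001953125 + 0.001953125
= 1.6992
Since 1.6992 > 1, prefix-free code does not exist


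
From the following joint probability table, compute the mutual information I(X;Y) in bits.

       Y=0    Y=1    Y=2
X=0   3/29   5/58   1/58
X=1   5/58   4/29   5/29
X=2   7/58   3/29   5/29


H(X) = 1.5286, H(Y) = 1.5820, H(X,Y) = 3.0247
I(X;Y) = H(X) + H(Y) - H(X,Y) = 0.0859 bits


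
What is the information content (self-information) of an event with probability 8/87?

Information content I(x) = -log₂(p(x))
I = -log₂(8/87) = -log₂(0.0920)
I = 3.4429 bits


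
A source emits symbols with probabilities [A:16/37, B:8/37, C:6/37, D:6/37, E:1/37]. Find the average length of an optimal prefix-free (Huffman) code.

Huffman tree construction:
Combine smallest probabilities repeatedly
Resulting codes:
  A: 0 (length 1)
  B: 10 (length 2)
  C: 1111 (length 4)
  D: 110 (length 3)
  E: 1110 (length 4)
Average length = Σ p(s) × length(s) = 2.1081 bits


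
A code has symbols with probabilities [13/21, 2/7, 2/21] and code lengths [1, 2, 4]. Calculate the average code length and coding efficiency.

Average length L = Σ p_i × l_i = 1.5714 bits
Entropy H = 1.2678 bits
Efficiency η = H/L × 100% = 80.68%


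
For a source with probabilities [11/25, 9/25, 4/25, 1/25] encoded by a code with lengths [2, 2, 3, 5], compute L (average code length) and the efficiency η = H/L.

Average length L = Σ p_i × l_i = 2.2800 bits
Entropy H = 1.6605 bits
Efficiency η = H/L × 100% = 72.83%


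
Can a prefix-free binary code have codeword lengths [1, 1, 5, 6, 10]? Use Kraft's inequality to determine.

Kraft inequality: Σ 2^(-l_i) ≤ 1 for prefix-free code
Calculating: 2^(-1) + 2^(-1) + 2^(-5) + 2^(-6) + 2^(-10)
= 0.5 + 0.5 + 0.03125 + 0.015625 + 0.0009765625
= 1.0479
Since 1.0479 > 1, prefix-free code does not exist


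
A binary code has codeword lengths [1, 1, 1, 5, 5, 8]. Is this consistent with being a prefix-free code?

Kraft inequality: Σ 2^(-l_i) ≤ 1 for prefix-free code
Calculating: 2^(-1) + 2^(-1) + 2^(-1) + 2^(-5) + 2^(-5) + 2^(-8)
= 0.5 + 0.5 + 0.5 + 0.03125 + 0.03125 + 0.00390625
= 1.5664
Since 1.5664 > 1, prefix-free code does not exist


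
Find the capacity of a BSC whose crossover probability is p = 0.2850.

For BSC with error probability p:
C = 1 - H(p) where H(p) is binary entropy
H(0.2850) = -0.2850 × log₂(0.2850) - 0.7150 × log₂(0.7150)
H(p) = 0.8622
C = 1 - 0.8622 = 0.1378 bits/use


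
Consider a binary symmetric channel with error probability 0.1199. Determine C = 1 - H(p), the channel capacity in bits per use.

For BSC with error probability p:
C = 1 - H(p) where H(p) is binary entropy
H(0.1199) = -0.1199 × log₂(0.1199) - 0.8801 × log₂(0.8801)
H(p) = 0.5291
C = 1 - 0.5291 = 0.4709 bits/use


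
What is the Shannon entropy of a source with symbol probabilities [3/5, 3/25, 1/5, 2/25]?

H(X) = -Σ p(x) log₂ p(x)
  -3/5 × log₂(3/5) = 0.4422
  -3/25 × log₂(3/25) = 0.3671
  -1/5 × log₂(1/5) = 0.4644
  -2/25 × log₂(2/25) = 0.2915
H(X) = 1.5651 bits


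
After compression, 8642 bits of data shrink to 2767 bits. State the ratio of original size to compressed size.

Compression ratio = Original / Compressed
= 8642 / 2767 = 3.12:1


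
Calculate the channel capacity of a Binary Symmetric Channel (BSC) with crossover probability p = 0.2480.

For BSC with error probability p:
C = 1 - H(p) where H(p) is binary entropy
H(0.2480) = -0.2480 × log₂(0.2480) - 0.7520 × log₂(0.7520)
H(p) = 0.8081
C = 1 - 0.8081 = 0.1919 bits/use


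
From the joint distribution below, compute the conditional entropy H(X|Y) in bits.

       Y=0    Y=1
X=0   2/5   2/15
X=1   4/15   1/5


H(X|Y) = Σ_y p(y) H(X|Y=y)
  p(Y=0) = 2/3, H(X|Y=0) = 0.9710
  p(Y=1) = 1/3, H(X|Y=1) = 0.9710
H(X|Y) = 0.6667×0.9710 + 0.3333×0.9710 = 0.9710 bits


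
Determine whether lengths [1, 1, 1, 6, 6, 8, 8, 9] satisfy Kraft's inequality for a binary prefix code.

Kraft inequality: Σ 2^(-l_i) ≤ 1 for prefix-free code
Calculating: 2^(-1) + 2^(-1) + 2^(-1) + 2^(-6) + 2^(-6) + 2^(-8) + 2^(-8) + 2^(-9)
= 0.5 + 0.5 + 0.5 + 0.015625 + 0.015625 + 0.00390625 + 0.00390625 + 0.001953125
= 1.5410
Since 1.5410 > 1, prefix-free code does not exist


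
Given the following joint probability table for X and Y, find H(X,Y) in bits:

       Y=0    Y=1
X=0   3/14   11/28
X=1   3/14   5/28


H(X,Y) = -Σ p(x,y) log₂ p(x,y)
  p(0,0)=3/14: -0.2143 × log₂(0.2143) = 0.4762
  p(0,1)=11/28: -0.3929 × log₂(0.3929) = 0.5295
  p(1,0)=3/14: -0.2143 × log₂(0.2143) = 0.4762
  p(1,1)=5/28: -0.1786 × log₂(0.1786) = 0.4438
H(X,Y) = 1.9258 bits


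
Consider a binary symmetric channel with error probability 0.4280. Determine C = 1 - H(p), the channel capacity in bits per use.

For BSC with error probability p:
C = 1 - H(p) where H(p) is binary entropy
H(0.4280) = -0.4280 × log₂(0.4280) - 0.5720 × log₂(0.5720)
H(p) = 0.9850
C = 1 - 0.9850 = 0.0150 bits/use


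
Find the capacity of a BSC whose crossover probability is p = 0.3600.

For BSC with error probability p:
C = 1 - H(p) where H(p) is binary entropy
H(0.3600) = -0.3600 × log₂(0.3600) - 0.6400 × log₂(0.6400)
H(p) = 0.9427
C = 1 - 0.9427 = 0.0573 bits/use


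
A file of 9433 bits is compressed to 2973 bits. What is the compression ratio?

Compression ratio = Original / Compressed
= 9433 / 2973 = 3.17:1


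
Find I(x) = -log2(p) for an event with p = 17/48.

Information content I(x) = -log₂(p(x))
I = -log₂(17/48) = -log₂(0.3542)
I = 1.4975 bits


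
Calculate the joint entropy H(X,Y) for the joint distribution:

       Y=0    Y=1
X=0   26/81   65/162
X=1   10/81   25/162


H(X,Y) = -Σ p(x,y) log₂ p(x,y)
  p(0,0)=26/81: -0.3210 × log₂(0.3210) = 0.5262
  p(0,1)=65/162: -0.4012 × log₂(0.4012) = 0.5286
  p(1,0)=10/81: -0.1235 × log₂(0.1235) = 0.3726
  p(1,1)=25/162: -0.1543 × log₂(0.1543) = 0.4160
H(X,Y) = 1.8435 bits


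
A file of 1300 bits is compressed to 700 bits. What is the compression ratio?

Compression ratio = Original / Compressed
= 1300 / 700 = 1.86:1


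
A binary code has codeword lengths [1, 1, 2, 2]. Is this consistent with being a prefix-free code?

Kraft inequality: Σ 2^(-l_i) ≤ 1 for prefix-free code
Calculating: 2^(-1) + 2^(-1) + 2^(-2) + 2^(-2)
= 0.5 + 0.5 + 0.25 + 0.25
= 1.5000
Since 1.5000 > 1, prefix-free code does not exist


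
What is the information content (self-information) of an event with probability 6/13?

Information content I(x) = -log₂(p(x))
I = -log₂(6/13) = -log₂(0.4615)
I = 1.1155 bits


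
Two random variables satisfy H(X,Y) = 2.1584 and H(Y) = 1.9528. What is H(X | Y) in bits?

Chain rule: H(X,Y) = H(X|Y) + H(Y)
H(X|Y) = H(X,Y) - H(Y) = 2.1584 - 1.9528 = 0.2056 bits


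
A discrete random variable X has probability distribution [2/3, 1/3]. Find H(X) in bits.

H(X) = -Σ p(x) log₂ p(x)
  -2/3 × log₂(2/3) = 0.3900
  -1/3 × log₂(1/3) = 0.5283
H(X) = 0.9183 bits


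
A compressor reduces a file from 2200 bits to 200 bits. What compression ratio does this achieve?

Compression ratio = Original / Compressed
= 2200 / 200 = 11.00:1


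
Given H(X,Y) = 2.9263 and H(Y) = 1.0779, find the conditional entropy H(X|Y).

Chain rule: H(X,Y) = H(X|Y) + H(Y)
H(X|Y) = H(X,Y) - H(Y) = 2.9263 - 1.0779 = 1.8484 bits


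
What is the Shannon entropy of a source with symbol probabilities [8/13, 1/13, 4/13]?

H(X) = -Σ p(x) log₂ p(x)
  -8/13 × log₂(8/13) = 0.4310
  -1/13 × log₂(1/13) = 0.2846
  -4/13 × log₂(4/13) = 0.5232
H(X) = 1.2389 bits


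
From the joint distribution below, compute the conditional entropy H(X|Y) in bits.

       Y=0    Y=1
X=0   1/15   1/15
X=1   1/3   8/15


H(X|Y) = Σ_y p(y) H(X|Y=y)
  p(Y=0) = 2/5, H(X|Y=0) = 0.6500
  p(Y=1) = 3/5, H(X|Y=1) = 0.5033
H(X|Y) = 0.4000×0.6500 + 0.6000×0.5033 = 0.5620 bits


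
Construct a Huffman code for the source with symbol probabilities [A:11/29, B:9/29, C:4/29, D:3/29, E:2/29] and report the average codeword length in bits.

Huffman tree construction:
Combine smallest probabilities repeatedly
Resulting codes:
  A: 0 (length 1)
  B: 10 (length 2)
  C: 110 (length 3)
  D: 1111 (length 4)
  E: 1110 (length 4)
Average length = Σ p(s) × length(s) = 2.1034 bits


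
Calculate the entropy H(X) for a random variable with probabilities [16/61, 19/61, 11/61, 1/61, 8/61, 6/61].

H(X) = -Σ p(x) log₂ p(x)
  -16/61 × log₂(16/61) = 0.5064
  -19/61 × log₂(19/61) = 0.5242
  -11/61 × log₂(11/61) = 0.4456
  -1/61 × log₂(1/61) = 0.0972
  -8/61 × log₂(8/61) = 0.3844
  -6/61 × log₂(6/61) = 0.3291
H(X) = 2.2869 bits


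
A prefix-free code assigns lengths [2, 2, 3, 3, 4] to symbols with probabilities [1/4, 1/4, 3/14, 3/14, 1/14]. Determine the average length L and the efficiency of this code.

Average length L = Σ p_i × l_i = 2.5714 bits
Entropy H = 2.2244 bits
Efficiency η = H/L × 100% = 86.50%


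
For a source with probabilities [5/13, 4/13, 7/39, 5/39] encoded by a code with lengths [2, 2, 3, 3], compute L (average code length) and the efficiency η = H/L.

Average length L = Σ p_i × l_i = 2.3077 bits
Entropy H = 1.8781 bits
Efficiency η = H/L × 100% = 81.39%


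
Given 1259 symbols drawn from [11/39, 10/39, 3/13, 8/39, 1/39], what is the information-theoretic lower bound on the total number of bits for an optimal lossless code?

Entropy H = 2.1110 bits/symbol
Minimum bits = H × n = 2.1110 × 1259
= 2657.73 bits


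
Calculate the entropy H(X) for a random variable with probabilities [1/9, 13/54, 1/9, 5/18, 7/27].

H(X) = -Σ p(x) log₂ p(x)
  -1/9 × log₂(1/9) = 0.3522
  -13/54 × log₂(13/54) = 0.4946
  -1/9 × log₂(1/9) = 0.3522
  -5/18 × log₂(5/18) = 0.5133
  -7/27 × log₂(7/27) = 0.5049
H(X) = 2.2173 bits


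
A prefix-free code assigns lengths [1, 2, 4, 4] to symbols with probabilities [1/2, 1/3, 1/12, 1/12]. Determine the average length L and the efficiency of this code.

Average length L = Σ p_i × l_i = 1.8333 bits
Entropy H = 1.6258 bits
Efficiency η = H/L × 100% = 88.68%


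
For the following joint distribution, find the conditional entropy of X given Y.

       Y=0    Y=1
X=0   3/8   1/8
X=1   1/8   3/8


H(X|Y) = Σ_y p(y) H(X|Y=y)
  p(Y=0) = 1/2, H(X|Y=0) = 0.8113
  p(Y=1) = 1/2, H(X|Y=1) = 0.8113
H(X|Y) = 0.5000×0.8113 + 0.5000×0.8113 = 0.8113 bits


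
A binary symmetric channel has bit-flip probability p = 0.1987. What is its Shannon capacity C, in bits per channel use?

For BSC with error probability p:
C = 1 - H(p) where H(p) is binary entropy
H(0.1987) = -0.1987 × log₂(0.1987) - 0.8013 × log₂(0.8013)
H(p) = 0.7193
C = 1 - 0.7193 = 0.2807 bits/use


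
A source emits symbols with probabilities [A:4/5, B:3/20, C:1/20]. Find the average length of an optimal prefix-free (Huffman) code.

Huffman tree construction:
Combine smallest probabilities repeatedly
Resulting codes:
  A: 1 (length 1)
  B: 01 (length 2)
  C: 00 (length 2)
Average length = Σ p(s) × length(s) = 1.2000 bits


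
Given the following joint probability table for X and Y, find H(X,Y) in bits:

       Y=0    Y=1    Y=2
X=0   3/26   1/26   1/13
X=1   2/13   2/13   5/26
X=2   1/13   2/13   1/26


H(X,Y) = -Σ p(x,y) log₂ p(x,y)
  p(0,0)=3/26: -0.1154 × log₂(0.1154) = 0.3595
  p(0,1)=1/26: -0.0385 × log₂(0.0385) = 0.1808
  p(0,2)=1/13: -0.0769 × log₂(0.0769) = 0.2846
  p(1,0)=2/13: -0.1538 × log₂(0.1538) = 0.4155
  p(1,1)=2/13: -0.1538 × log₂(0.1538) = 0.4155
  p(1,2)=5/26: -0.1923 × log₂(0.1923) = 0.4574
  p(2,0)=1/13: -0.0769 × log₂(0.0769) = 0.2846
  p(2,1)=2/13: -0.1538 × log₂(0.1538) = 0.4155
  p(2,2)=1/26: -0.0385 × log₂(0.0385) = 0.1808
H(X,Y) = 2.9941 bits


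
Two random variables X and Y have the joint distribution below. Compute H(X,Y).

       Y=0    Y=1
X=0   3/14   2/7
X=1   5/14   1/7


H(X,Y) = -Σ p(x,y) log₂ p(x,y)
  p(0,0)=3/14: -0.2143 × log₂(0.2143) = 0.4762
  p(0,1)=2/7: -0.2857 × log₂(0.2857) = 0.5164
  p(1,0)=5/14: -0.3571 × log₂(0.3571) = 0.5305
  p(1,1)=1/7: -0.1429 × log₂(0.1429) = 0.4011
H(X,Y) = 1.9242 bits


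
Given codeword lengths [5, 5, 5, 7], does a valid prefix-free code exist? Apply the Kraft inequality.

Kraft inequality: Σ 2^(-l_i) ≤ 1 for prefix-free code
Calculating: 2^(-5) + 2^(-5) + 2^(-5) + 2^(-7)
= 0.03125 + 0.03125 + 0.03125 + 0.0078125
= 0.1016
Since 0.1016 ≤ 1, prefix-free code exists


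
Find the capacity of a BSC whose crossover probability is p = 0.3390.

For BSC with error probability p:
C = 1 - H(p) where H(p) is binary entropy
H(0.3390) = -0.3390 × log₂(0.3390) - 0.6610 × log₂(0.6610)
H(p) = 0.9239
C = 1 - 0.9239 = 0.0761 bits/use


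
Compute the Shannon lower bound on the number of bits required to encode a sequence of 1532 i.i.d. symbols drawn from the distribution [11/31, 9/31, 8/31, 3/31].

Entropy H = 1.8788 bits/symbol
Minimum bits = H × n = 1.8788 × 1532
= 2878.29 bits


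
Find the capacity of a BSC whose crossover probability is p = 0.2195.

For BSC with error probability p:
C = 1 - H(p) where H(p) is binary entropy
H(0.2195) = -0.2195 × log₂(0.2195) - 0.7805 × log₂(0.7805)
H(p) = 0.7593
C = 1 - 0.7593 = 0.2407 bits/use


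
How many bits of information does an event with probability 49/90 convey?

Information content I(x) = -log₂(p(x))
I = -log₂(49/90) = -log₂(0.5444)
I = 0.8771 bits


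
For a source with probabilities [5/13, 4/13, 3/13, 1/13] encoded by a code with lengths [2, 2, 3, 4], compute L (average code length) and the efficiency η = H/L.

Average length L = Σ p_i × l_i = 2.3846 bits
Entropy H = 1.8262 bits
Efficiency η = H/L × 100% = 76.58%


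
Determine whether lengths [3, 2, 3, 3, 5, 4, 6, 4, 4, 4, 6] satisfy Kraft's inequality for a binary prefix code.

Kraft inequality: Σ 2^(-l_i) ≤ 1 for prefix-free code
Calculating: 2^(-3) + 2^(-2) + 2^(-3) + 2^(-3) + 2^(-5) + 2^(-4) + 2^(-6) + 2^(-4) + 2^(-4) + 2^(-4) + 2^(-6)
= 0.125 + 0.25 + 0.125 + 0.125 + 0.03125 + 0.0625 + 0.015625 + 0.0625 + 0.0625 + 0.0625 + 0.015625
= 0.9375
Since 0.9375 ≤ 1, prefix-free code exists


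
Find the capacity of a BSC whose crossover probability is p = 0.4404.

For BSC with error probability p:
C = 1 - H(p) where H(p) is binary entropy
H(0.4404) = -0.4404 × log₂(0.4404) - 0.5596 × log₂(0.5596)
H(p) = 0.9897
C = 1 - 0.9897 = 0.0103 bits/use


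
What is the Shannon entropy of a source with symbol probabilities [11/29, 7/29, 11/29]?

H(X) = -Σ p(x) log₂ p(x)
  -11/29 × log₂(11/29) = 0.5305
  -7/29 × log₂(7/29) = 0.4950
  -11/29 × log₂(11/29) = 0.5305
H(X) = 1.5559 bits


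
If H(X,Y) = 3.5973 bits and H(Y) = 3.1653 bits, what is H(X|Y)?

Chain rule: H(X,Y) = H(X|Y) + H(Y)
H(X|Y) = H(X,Y) - H(Y) = 3.5973 - 3.1653 = 0.432 bits


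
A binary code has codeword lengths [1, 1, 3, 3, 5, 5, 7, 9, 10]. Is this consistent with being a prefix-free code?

Kraft inequality: Σ 2^(-l_i) ≤ 1 for prefix-free code
Calculating: 2^(-1) + 2^(-1) + 2^(-3) + 2^(-3) + 2^(-5) + 2^(-5) + 2^(-7) + 2^(-9) + 2^(-10)
= 0.5 + 0.5 + 0.125 + 0.125 + 0.03125 + 0.03125 + 0.0078125 + 0.001953125 + 0.0009765625
= 1.3232
Since 1.3232 > 1, prefix-free code does not exist


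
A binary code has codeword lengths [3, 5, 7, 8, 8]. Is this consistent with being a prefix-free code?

Kraft inequality: Σ 2^(-l_i) ≤ 1 for prefix-free code
Calculating: 2^(-3) + 2^(-5) + 2^(-7) + 2^(-8) + 2^(-8)
= 0.125 + 0.03125 + 0.0078125 + 0.00390625 + 0.00390625
= 0.1719
Since 0.1719 ≤ 1, prefix-free code exists


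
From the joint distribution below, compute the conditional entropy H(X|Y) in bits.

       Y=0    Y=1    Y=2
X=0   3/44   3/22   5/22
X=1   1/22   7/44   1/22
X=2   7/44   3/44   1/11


H(X|Y) = Σ_y p(y) H(X|Y=y)
  p(Y=0) = 3/11, H(X|Y=0) = 1.3844
  p(Y=1) = 4/11, H(X|Y=1) = 1.5052
  p(Y=2) = 4/11, H(X|Y=2) = 1.2988
H(X|Y) = 0.2727×1.3844 + 0.3636×1.5052 + 0.3636×1.2988 = 1.3972 bits


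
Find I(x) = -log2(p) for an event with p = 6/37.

Information content I(x) = -log₂(p(x))
I = -log₂(6/37) = -log₂(0.1622)
I = 2.6245 bits


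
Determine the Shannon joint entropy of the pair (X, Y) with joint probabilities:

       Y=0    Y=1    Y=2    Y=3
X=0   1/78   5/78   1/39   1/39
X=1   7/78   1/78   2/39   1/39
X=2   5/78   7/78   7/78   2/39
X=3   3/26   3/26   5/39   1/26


H(X,Y) = -Σ p(x,y) log₂ p(x,y)
  p(0,0)=1/78: -0.0128 × log₂(0.0128) = 0.0806
  p(0,1)=5/78: -0.0641 × log₂(0.0641) = 0.2541
  p(0,2)=1/39: -0.0256 × log₂(0.0256) = 0.1355
  p(0,3)=1/39: -0.0256 × log₂(0.0256) = 0.1355
  p(1,0)=7/78: -0.0897 × log₂(0.0897) = 0.3121
  p(1,1)=1/78: -0.0128 × log₂(0.0128) = 0.0806
  p(1,2)=2/39: -0.0513 × log₂(0.0513) = 0.2198
  p(1,3)=1/39: -0.0256 × log₂(0.0256) = 0.1355
  p(2,0)=5/78: -0.0641 × log₂(0.0641) = 0.2541
  p(2,1)=7/78: -0.0897 × log₂(0.0897) = 0.3121
  p(2,2)=7/78: -0.0897 × log₂(0.0897) = 0.3121
  p(2,3)=2/39: -0.0513 × log₂(0.0513) = 0.2198
  p(3,0)=3/26: -0.1154 × log₂(0.1154) = 0.3595
  p(3,1)=3/26: -0.1154 × log₂(0.1154) = 0.3595
  p(3,2)=5/39: -0.1282 × log₂(0.1282) = 0.3799
  p(3,3)=1/26: -0.0385 × log₂(0.0385) = 0.1808
H(X,Y) = 3.7315 bits


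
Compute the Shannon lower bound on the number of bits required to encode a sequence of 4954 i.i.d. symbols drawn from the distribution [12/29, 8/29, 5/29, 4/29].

Entropy H = 1.8708 bits/symbol
Minimum bits = H × n = 1.8708 × 4954
= 9267.78 bits


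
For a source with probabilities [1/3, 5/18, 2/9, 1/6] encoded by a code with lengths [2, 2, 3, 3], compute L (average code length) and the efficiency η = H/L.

Average length L = Σ p_i × l_i = 2.3889 bits
Entropy H = 1.9547 bits
Efficiency η = H/L × 100% = 81.82%


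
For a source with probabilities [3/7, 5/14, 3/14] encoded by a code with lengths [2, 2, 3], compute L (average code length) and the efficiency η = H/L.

Average length L = Σ p_i × l_i = 2.2143 bits
Entropy H = 1.5306 bits
Efficiency η = H/L × 100% = 69.12%


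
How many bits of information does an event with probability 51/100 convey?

Information content I(x) = -log₂(p(x))
I = -log₂(51/100) = -log₂(0.5100)
I = 0.9714 bits


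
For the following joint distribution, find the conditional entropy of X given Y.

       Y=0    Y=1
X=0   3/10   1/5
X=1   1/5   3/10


H(X|Y) = Σ_y p(y) H(X|Y=y)
  p(Y=0) = 1/2, H(X|Y=0) = 0.9710
  p(Y=1) = 1/2, H(X|Y=1) = 0.9710
H(X|Y) = 0.5000×0.9710 + 0.5000×0.9710 = 0.9710 bits


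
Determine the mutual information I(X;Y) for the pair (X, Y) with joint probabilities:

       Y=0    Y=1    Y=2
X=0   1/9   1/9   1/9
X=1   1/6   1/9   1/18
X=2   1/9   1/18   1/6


H(X) = 1.5850, H(Y) = 1.5715, H(X,Y) = 3.0860
I(X;Y) = H(X) + H(Y) - H(X,Y) = 0.0705 bits


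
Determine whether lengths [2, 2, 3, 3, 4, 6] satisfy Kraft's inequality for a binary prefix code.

Kraft inequality: Σ 2^(-l_i) ≤ 1 for prefix-free code
Calculating: 2^(-2) + 2^(-2) + 2^(-3) + 2^(-3) + 2^(-4) + 2^(-6)
= 0.25 + 0.25 + 0.125 + 0.125 + 0.0625 + 0.015625
= 0.8281
Since 0.8281 ≤ 1, prefix-free code exists


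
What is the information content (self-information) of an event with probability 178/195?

Information content I(x) = -log₂(p(x))
I = -log₂(178/195) = -log₂(0.9128)
I = 0.1316 bits


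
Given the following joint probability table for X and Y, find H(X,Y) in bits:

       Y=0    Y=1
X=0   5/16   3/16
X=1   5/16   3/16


H(X,Y) = -Σ p(x,y) log₂ p(x,y)
  p(0,0)=5/16: -0.3125 × log₂(0.3125) = 0.5244
  p(0,1)=3/16: -0.1875 × log₂(0.1875) = 0.4528
  p(1,0)=5/16: -0.3125 × log₂(0.3125) = 0.5244
  p(1,1)=3/16: -0.1875 × log₂(0.1875) = 0.4528
H(X,Y) = 1.9544 bits


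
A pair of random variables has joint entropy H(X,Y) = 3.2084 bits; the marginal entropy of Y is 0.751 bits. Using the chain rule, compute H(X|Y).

Chain rule: H(X,Y) = H(X|Y) + H(Y)
H(X|Y) = H(X,Y) - H(Y) = 3.2084 - 0.751 = 2.4574 bits


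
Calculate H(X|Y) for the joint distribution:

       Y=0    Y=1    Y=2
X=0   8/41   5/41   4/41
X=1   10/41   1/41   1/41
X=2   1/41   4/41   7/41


H(X|Y) = Σ_y p(y) H(X|Y=y)
  p(Y=0) = 19/41, H(X|Y=0) = 1.2364
  p(Y=1) = 10/41, H(X|Y=1) = 1.3610
  p(Y=2) = 12/41, H(X|Y=2) = 1.2807
H(X|Y) = 0.4634×1.2364 + 0.2439×1.3610 + 0.2927×1.2807 = 1.2797 bits


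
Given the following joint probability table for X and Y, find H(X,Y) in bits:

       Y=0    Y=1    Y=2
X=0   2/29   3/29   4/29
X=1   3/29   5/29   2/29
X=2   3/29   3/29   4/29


H(X,Y) = -Σ p(x,y) log₂ p(x,y)
  p(0,0)=2/29: -0.0690 × log₂(0.0690) = 0.2661
  p(0,1)=3/29: -0.1034 × log₂(0.1034) = 0.3386
  p(0,2)=4/29: -0.1379 × log₂(0.1379) = 0.3942
  p(1,0)=3/29: -0.1034 × log₂(0.1034) = 0.3386
  p(1,1)=5/29: -0.1724 × log₂(0.1724) = 0.4373
  p(1,2)=2/29: -0.0690 × log₂(0.0690) = 0.2661
  p(2,0)=3/29: -0.1034 × log₂(0.1034) = 0.3386
  p(2,1)=3/29: -0.1034 × log₂(0.1034) = 0.3386
  p(2,2)=4/29: -0.1379 × log₂(0.1379) = 0.3942
H(X,Y) = 3.1121 bits
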